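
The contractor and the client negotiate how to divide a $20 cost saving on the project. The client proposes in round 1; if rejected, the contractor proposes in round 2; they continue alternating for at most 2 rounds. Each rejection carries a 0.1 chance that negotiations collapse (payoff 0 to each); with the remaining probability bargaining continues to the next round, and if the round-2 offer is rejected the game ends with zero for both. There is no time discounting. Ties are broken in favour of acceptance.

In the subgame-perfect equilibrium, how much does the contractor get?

Round 2 (the contractor proposes): rejection yields 0 for the client; the contractor offers 0 and keeps 20.
Round 1 (the client proposes): rejecting gives the contractor an expected 0.9 × 20 = 18, so the client offers 18, keeping 2.

18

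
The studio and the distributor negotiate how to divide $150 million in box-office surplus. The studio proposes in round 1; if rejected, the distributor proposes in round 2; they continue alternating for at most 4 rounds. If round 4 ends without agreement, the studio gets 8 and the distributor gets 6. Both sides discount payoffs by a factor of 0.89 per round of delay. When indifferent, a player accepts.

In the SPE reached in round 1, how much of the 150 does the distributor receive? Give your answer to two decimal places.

Solve by backward induction from round 4.
Round 4 (the distributor proposes): the studio gets 8 if talks fail, so the distributor offers 8 and keeps 142.
Round 3 (the studio proposes): the distributor can get 142 next round, worth 0.89 × 142 = 126.38 now. The studio offers 126.38 and keeps 150 − 126.38 = 23.62.
Round 2 (the distributor proposes): the studio can get 23.62 next round, worth 0.89 × 23.62 = 21.0218 now. The distributor offers 21.0218 and keeps 150 − 21.0218 = 128.9782.
Round 1 (the studio proposes): the distributor can get 128.9782 next round, worth 0.89 × 128.9782 = 114.790598 now; the studio offers that and keeps 35.209402.

114.79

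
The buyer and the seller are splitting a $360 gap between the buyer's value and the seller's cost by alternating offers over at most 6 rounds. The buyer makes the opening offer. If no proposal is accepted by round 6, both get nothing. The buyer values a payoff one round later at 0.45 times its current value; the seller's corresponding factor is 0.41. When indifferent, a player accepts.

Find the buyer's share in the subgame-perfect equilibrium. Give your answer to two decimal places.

Round 6 (the seller proposes): the buyer will accept anything ≥ 0, so the seller offers 0 and keeps 360.
Round 5 (the buyer proposes): the seller can get 360 next round, worth 0.41 × 360 = 147.6 now; the buyer offers that and keeps 212.4.
Round 4 (the seller proposes): the buyer can get 212.4 next round, worth 0.45 × 212.4 = 95.58 now; the seller offers that and keeps 264.42.
Round 3 (the buyer proposes): the seller can get 264.42 next round, worth 0.41 × 264.42 = 108.4122 now, so the buyer offers 108.4122, keeping 251.5878.
Round 2 (the seller proposes): the buyer can get 251.5878 next round, worth 0.45 × 251.5878 = 113.21451 now, so the seller offers 113.21451, keeping 246.78549.
Round 1 (the buyer proposes): the seller can get 246.78549 next round, worth 0.41 × 246.78549 = 101.1820509 now, so the buyer offers 101.1820509, keeping 258.8179491.

258.82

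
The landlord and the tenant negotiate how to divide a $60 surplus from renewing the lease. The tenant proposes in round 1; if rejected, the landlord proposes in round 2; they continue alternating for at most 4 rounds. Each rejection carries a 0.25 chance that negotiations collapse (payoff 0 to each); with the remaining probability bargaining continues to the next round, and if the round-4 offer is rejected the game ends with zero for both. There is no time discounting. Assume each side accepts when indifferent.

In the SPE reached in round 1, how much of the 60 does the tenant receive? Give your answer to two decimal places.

23.44

Round 4 (the landlord proposes): rejection yields 0 for the tenant; the landlord offers 0 and keeps 60.
Round 3 (the tenant proposes): rejecting gives the landlord an expected 0.75 × 60 = 45, so the tenant offers 45, keeping 15.
Round 2 (the landlord proposes): rejecting gives the tenant an expected 0.75 × 15 = 11.25, so the landlord offers 11.25, keeping 48.75.
Round 1 (the tenant proposes): rejecting gives the landlord an expected 0.75 × 48.75 = 36.5625, so the tenant offers 36.5625, keeping 23.4375.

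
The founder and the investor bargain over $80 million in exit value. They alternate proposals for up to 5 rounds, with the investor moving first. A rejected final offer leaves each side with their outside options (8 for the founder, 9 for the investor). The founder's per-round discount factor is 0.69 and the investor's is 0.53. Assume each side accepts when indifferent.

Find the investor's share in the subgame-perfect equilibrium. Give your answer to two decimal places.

43.50

Round 5 (the investor proposes): the founder gets 8 if talks fail, so the investor offers 8 and keeps 72.
Round 4 (the founder proposes): the investor can get 72 next round, worth 0.53 × 72 = 38.16 now, so the founder offers 38.16, keeping 41.84.
Round 3 (the investor proposes): the founder can get 41.84 next round, worth 0.69 × 41.84 = 28.8696 now, so the investor offers 28.8696, keeping 51.1304.
Round 2 (the founder proposes): the investor can get 51.1304 next round, worth 0.53 × 51.1304 = 27.099112 now; the founder offers that and keeps 52.900888.
Round 1 (the investor proposes): the founder can get 52.900888 next round, worth 0.69 × 52.900888 = 36.50161272 now; the investor offers that and keeps 43.49838728.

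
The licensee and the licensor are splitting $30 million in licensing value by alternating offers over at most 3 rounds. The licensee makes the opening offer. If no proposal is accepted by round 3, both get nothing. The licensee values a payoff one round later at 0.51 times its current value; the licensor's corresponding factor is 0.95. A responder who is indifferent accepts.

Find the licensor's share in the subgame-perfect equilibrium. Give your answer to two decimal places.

13.97

Round 3 (the licensee proposes): rejection yields 0 for the licensor; the licensee offers 0 and keeps 30.
Round 2 (the licensor proposes): the licensee can get 30 next round, worth 0.51 × 30 = 15.3 now. The licensor offers 15.3 and keeps 30 − 15.3 = 14.7.
Round 1 (the licensee proposes): the licensor can get 14.7 next round, worth 0.95 × 14.7 = 13.965 now; the licensee offers that and keeps 16.035.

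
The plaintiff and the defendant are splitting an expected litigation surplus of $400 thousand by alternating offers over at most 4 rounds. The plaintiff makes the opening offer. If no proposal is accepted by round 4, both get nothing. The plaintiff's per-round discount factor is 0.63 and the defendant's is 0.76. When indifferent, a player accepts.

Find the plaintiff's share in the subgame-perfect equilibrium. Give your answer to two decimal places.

141.96

Round 4 (the defendant proposes): rejection yields 0 for the plaintiff; the defendant offers 0 and keeps 400.
Round 3 (the plaintiff proposes): the defendant can get 400 next round, worth 0.76 × 400 = 304 now. The plaintiff offers 304 and keeps 400 − 304 = 96.
Round 2 (the defendant proposes): the plaintiff can get 96 next round, worth 0.63 × 96 = 60.48 now. The defendant offers 60.48 and keeps 400 − 60.48 = 339.52.
Round 1 (the plaintiff proposes): the defendant can get 339.52 next round, worth 0.76 × 339.52 = 258.0352 now. The plaintiff offers 258.0352 and keeps 400 − 258.0352 = 141.9648.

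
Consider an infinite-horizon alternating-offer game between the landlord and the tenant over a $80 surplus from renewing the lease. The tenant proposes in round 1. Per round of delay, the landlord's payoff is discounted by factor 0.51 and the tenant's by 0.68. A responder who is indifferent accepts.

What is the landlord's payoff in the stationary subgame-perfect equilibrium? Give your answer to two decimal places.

19.99

Let x be the tenant's share when the tenant proposes and y be the landlord's share when the landlord proposes.
The landlord accepts iff offered ≥ 0.51·y, so x = 80 − 0.51y. Symmetrically y = 80 − 0.68x.
Substituting: x = 80 − 0.51(80 − 0.68x), giving x(1 − 0.68·0.51) = 80(1 − 0.51).
So x = 80 × 0.49 / 0.6532 ≈ 60.0122, and the landlord receives 80 − x ≈ 19.9878.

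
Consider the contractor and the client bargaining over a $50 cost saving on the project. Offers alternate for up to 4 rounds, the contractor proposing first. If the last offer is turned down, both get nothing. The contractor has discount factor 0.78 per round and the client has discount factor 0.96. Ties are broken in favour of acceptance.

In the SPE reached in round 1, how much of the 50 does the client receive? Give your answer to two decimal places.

46.50

Work backward from the last round.
Round 4 (the client proposes): rejection yields 0 for the contractor; the client offers 0 and keeps 50.
Round 3 (the contractor proposes): the client can get 50 next round, worth 0.96 × 50 = 48 now, so the contractor offers 48, keeping 2.
Round 2 (the client proposes): the contractor can get 2 next round, worth 0.78 × 2 = 1.56 now, so the client offers 1.56, keeping 48.44.
Round 1 (the contractor proposes): the client can get 48.44 next round, worth 0.96 × 48.44 = 46.5024 now; the contractor offers that and keeps 3.4976.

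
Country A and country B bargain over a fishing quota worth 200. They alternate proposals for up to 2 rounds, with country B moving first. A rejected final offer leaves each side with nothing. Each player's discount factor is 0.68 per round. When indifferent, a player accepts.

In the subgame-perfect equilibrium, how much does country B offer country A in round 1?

By backward induction:
Round 2 (country A proposes): rejection yields 0 for country B; country A offers 0 and keeps 200.
Round 1 (country B proposes): country A can get 200 next round, worth 0.68 × 200 = 136 now. Country B offers 136 and keeps 200 − 136 = 64.

136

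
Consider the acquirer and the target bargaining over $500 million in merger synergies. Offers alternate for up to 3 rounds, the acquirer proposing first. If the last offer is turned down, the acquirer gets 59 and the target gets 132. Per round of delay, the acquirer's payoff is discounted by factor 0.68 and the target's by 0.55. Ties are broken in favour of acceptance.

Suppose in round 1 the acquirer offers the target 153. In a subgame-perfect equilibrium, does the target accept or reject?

Round 3 (the acquirer proposes): the target gets 132 if talks fail, so the acquirer offers 132 and keeps 368.
Round 2 (the target proposes): the acquirer can get 368 next round, worth 0.68 × 368 = 250.24 now; the target offers that and keeps 249.76.
So by rejecting in round 1, the target gets 249.76 next round, worth 0.55 × 249.76 = 137.368 now.
Offer 153 ≥ 137.368, so the target accepts.

Accept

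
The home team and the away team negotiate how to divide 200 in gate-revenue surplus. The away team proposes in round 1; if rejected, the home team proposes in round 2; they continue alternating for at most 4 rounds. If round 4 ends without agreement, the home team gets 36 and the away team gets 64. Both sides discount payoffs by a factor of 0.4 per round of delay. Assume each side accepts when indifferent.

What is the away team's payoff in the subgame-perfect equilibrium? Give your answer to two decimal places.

By backward induction:
Round 4 (the home team proposes): the away team gets 64 if talks fail, so the home team offers 64 and keeps 136.
Round 3 (the away team proposes): the home team can get 136 next round, worth 0.4 × 136 = 54.4 now. The away team offers 54.4 and keeps 200 − 54.4 = 145.6.
Round 2 (the home team proposes): the away team can get 145.6 next round, worth 0.4 × 145.6 = 58.24 now, so the home team offers 58.24, keeping 141.76.
Round 1 (the away team proposes): the home team can get 141.76 next round, worth 0.4 × 141.76 = 56.704 now; the away team offers that and keeps 143.296.

143.30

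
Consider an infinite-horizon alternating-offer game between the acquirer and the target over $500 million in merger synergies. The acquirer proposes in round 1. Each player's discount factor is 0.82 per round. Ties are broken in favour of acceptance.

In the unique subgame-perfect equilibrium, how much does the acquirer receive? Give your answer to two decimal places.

In a stationary SPE each proposer offers the other exactly their discounted continuation value.
If the acquirer keeps x when proposing and the target keeps y when proposing, then x = 500 − 0.82y and y = 500 − 0.82x.
Solving: x = 500(1 − 0.82) / (1 − 0.82·0.82) = 90 / 0.3276 ≈ 274.7253.
The target gets 500 − 274.7253 ≈ 225.2747.

274.73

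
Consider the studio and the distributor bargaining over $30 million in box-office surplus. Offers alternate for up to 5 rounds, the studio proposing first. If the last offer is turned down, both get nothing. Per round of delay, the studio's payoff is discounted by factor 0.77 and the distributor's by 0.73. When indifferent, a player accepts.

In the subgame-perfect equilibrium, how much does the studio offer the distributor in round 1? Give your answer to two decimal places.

Round 5 (the studio proposes): the distributor will accept anything ≥ 0, so the studio offers 0 and keeps 30.
Round 4 (the distributor proposes): the studio can get 30 next round, worth 0.77 × 30 = 23.1 now; the distributor offers that and keeps 6.9.
Round 3 (the studio proposes): the distributor can get 6.9 next round, worth 0.73 × 6.9 = 5.037 now. The studio offers 5.037 and keeps 30 − 5.037 = 24.963.
Round 2 (the distributor proposes): the studio can get 24.963 next round, worth 0.77 × 24.963 = 19.22151 now; the distributor offers that and keeps 10.77849.
Round 1 (the studio proposes): the distributor can get 10.77849 next round, worth 0.73 × 10.77849 = 7.8682977 now, so the studio offers 7.8682977, keeping 22.1317023.

7.87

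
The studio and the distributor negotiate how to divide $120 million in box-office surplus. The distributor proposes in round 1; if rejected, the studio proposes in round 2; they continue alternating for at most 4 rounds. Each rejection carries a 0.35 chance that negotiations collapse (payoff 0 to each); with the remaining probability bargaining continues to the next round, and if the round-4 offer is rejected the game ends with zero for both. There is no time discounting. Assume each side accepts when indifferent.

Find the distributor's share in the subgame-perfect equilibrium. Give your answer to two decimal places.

Round 4 (the studio proposes): the distributor will accept anything ≥ 0, so the studio offers 0 and keeps 120.
Round 3 (the distributor proposes): rejecting gives the studio an expected 0.65 × 120 = 78. The distributor offers 78 and keeps 120 − 78 = 42.
Round 2 (the studio proposes): rejecting gives the distributor an expected 0.65 × 42 = 27.3; the studio offers that and keeps 92.7.
Round 1 (the distributor proposes): rejecting gives the studio an expected 0.65 × 92.7 = 60.255; the distributor offers that and keeps 59.745.

59.75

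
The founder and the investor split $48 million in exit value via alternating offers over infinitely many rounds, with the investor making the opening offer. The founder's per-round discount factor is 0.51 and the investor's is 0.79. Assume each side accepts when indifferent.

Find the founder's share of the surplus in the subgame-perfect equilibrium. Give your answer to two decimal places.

8.61

When the investor proposes, the founder accepts any offer worth at least 0.51 times what the founder would get by proposing next round; and vice versa.
This gives x = 48 − 0.51y and y = 48 − 0.79x, where x and y are each side's share when it proposes.
Hence (1 − 0.51·0.79)x = 48(1 − 0.51), i.e. 0.5971·x = 23.52.
x ≈ 39.3904; the founder's share is 48 − x ≈ 8.6096.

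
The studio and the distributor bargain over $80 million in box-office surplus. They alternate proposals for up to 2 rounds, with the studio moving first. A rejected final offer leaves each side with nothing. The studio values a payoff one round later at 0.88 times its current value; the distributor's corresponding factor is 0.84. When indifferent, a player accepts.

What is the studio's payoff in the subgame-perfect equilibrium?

12.8

Round 2 (the distributor proposes): rejection yields 0 for the studio; the distributor offers 0 and keeps 80.
Round 1 (the studio proposes): the distributor can get 80 next round, worth 0.84 × 80 = 67.2 now, so the studio offers 67.2, keeping 12.8.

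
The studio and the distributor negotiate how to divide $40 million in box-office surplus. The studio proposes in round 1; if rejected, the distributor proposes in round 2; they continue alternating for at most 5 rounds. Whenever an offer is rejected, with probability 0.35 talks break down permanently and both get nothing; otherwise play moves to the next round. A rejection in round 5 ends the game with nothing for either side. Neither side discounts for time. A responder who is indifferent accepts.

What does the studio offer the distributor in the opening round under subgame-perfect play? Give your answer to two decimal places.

Round 5 (the studio proposes): rejection yields 0 for the distributor; the studio offers 0 and keeps 40.
Round 4 (the distributor proposes): rejecting gives the studio an expected 0.65 × 40 = 26; the distributor offers that and keeps 14.
Round 3 (the studio proposes): rejecting gives the distributor an expected 0.65 × 14 = 9.1; the studio offers that and keeps 30.9.
Round 2 (the distributor proposes): rejecting gives the studio an expected 0.65 × 30.9 = 20.085. The distributor offers 20.085 and keeps 40 − 20.085 = 19.915.
Round 1 (the studio proposes): rejecting gives the distributor an expected 0.65 × 19.915 = 12.94475. The studio offers 12.94475 and keeps 40 − 12.94475 = 27.05525.

12.94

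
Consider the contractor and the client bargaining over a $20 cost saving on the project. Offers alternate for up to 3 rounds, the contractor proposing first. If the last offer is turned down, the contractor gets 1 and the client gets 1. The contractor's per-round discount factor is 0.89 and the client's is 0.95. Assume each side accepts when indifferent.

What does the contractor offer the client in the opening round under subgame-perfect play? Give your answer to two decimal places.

2.94

Round 3 (the contractor proposes): the client gets 1 if talks fail, so the contractor offers 1 and keeps 19.
Round 2 (the client proposes): the contractor can get 19 next round, worth 0.89 × 19 = 16.91 now; the client offers that and keeps 3.09.
Round 1 (the contractor proposes): the client can get 3.09 next round, worth 0.95 × 3.09 = 2.9355 now. The contractor offers 2.9355 and keeps 20 − 2.9355 = 17.0645.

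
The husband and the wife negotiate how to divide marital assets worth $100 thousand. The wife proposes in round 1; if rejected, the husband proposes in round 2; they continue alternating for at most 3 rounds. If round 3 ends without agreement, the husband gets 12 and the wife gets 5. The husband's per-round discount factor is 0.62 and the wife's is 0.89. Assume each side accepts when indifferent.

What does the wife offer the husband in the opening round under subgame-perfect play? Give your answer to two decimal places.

Solve by backward induction from round 3.
Round 3 (the wife proposes): the husband gets 12 if talks fail, so the wife offers 12 and keeps 88.
Round 2 (the husband proposes): the wife can get 88 next round, worth 0.89 × 88 = 78.32 now, so the husband offers 78.32, keeping 21.68.
Round 1 (the wife proposes): the husband can get 21.68 next round, worth 0.62 × 21.68 = 13.4416 now. The wife offers 13.4416 and keeps 100 − 13.4416 = 86.5584.

13.44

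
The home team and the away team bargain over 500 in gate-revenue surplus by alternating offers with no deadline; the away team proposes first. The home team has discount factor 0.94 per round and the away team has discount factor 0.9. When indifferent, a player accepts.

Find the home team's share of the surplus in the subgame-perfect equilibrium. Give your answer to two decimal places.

305.19

When the away team proposes, the home team accepts any offer worth at least 0.94 times what the home team would get by proposing next round; and vice versa.
This gives x = 500 − 0.94y and y = 500 − 0.9x, where x and y are each side's share when it proposes.
Hence (1 − 0.94·0.9)x = 500(1 − 0.94), i.e. 0.154·x = 30.
x ≈ 194.8052; the home team's share is 500 − x ≈ 305.1948.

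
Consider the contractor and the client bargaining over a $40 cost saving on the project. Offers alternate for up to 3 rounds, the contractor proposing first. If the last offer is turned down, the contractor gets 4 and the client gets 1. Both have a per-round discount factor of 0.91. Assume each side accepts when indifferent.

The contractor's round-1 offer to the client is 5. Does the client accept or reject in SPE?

Round 3 (the contractor proposes): the client gets 1 if talks fail, so the contractor offers 1 and keeps 39.
Round 2 (the client proposes): the contractor can get 39 next round, worth 0.91 × 39 = 35.49 now. The client offers 35.49 and keeps 40 − 35.49 = 4.51.
So by rejecting in round 1, the client gets 4.51 next round, worth 0.91 × 4.51 = 4.1041 now.
Offer 5 ≥ 4.1041, so the client accepts.

Accept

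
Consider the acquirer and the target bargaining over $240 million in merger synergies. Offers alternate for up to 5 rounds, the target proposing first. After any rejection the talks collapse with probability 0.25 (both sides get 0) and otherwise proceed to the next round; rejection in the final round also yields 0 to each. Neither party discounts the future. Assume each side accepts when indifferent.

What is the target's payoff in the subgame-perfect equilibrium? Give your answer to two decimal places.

169.69

Round 5 (the target proposes): the acquirer will accept anything ≥ 0, so the target offers 0 and keeps 240.
Round 4 (the acquirer proposes): rejecting gives the target an expected 0.75 × 240 = 180; the acquirer offers that and keeps 60.
Round 3 (the target proposes): rejecting gives the acquirer an expected 0.75 × 60 = 45. The target offers 45 and keeps 240 − 45 = 195.
Round 2 (the acquirer proposes): rejecting gives the target an expected 0.75 × 195 = 146.25, so the acquirer offers 146.25, keeping 93.75.
Round 1 (the target proposes): rejecting gives the acquirer an expected 0.75 × 93.75 = 70.3125, so the target offers 70.3125, keeping 169.6875.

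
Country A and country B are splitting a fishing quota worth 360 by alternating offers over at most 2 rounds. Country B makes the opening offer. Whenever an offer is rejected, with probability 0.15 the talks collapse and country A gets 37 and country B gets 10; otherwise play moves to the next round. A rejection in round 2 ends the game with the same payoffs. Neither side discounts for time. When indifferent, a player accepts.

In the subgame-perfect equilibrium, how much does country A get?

Round 2 (country A proposes): country B gets 10 if talks fail, so country A offers 10 and keeps 350.
Round 1 (country B proposes): rejecting gives country A an expected 0.85 × 350 + 0.15 × 37 = 303.05, so country B offers 303.05, keeping 56.95.

303.05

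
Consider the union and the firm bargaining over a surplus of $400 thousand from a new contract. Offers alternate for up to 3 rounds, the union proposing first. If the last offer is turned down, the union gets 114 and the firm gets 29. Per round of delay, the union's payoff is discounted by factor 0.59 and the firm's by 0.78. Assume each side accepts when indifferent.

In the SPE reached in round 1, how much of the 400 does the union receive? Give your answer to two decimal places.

258.73

Round 3 (the union proposes): the firm gets 29 if talks fail, so the union offers 29 and keeps 371.
Round 2 (the firm proposes): the union can get 371 next round, worth 0.59 × 371 = 218.89 now, so the firm offers 218.89, keeping 181.11.
Round 1 (the union proposes): the firm can get 181.11 next round, worth 0.78 × 181.11 = 141.2658 now. The union offers 141.2658 and keeps 400 − 141.2658 = 258.7342.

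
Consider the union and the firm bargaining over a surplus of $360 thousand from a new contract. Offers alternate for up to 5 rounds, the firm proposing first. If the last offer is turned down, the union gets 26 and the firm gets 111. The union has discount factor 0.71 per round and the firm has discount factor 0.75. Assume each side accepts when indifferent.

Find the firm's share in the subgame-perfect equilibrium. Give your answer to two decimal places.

254.70

Round 5 (the firm proposes): the union gets 26 if talks fail, so the firm offers 26 and keeps 334.
Round 4 (the union proposes): the firm can get 334 next round, worth 0.75 × 334 = 250.5 now. The union offers 250.5 and keeps 360 − 250.5 = 109.5.
Round 3 (the firm proposes): the union can get 109.5 next round, worth 0.71 × 109.5 = 77.745 now; the firm offers that and keeps 282.255.
Round 2 (the union proposes): the firm can get 282.255 next round, worth 0.75 × 282.255 = 211.69125 now, so the union offers 211.69125, keeping 148.30875.
Round 1 (the firm proposes): the union can get 148.30875 next round, worth 0.71 × 148.30875 = 105.2992125 now. The firm offers 105.2992125 and keeps 360 − 105.2992125 = 254.7007875.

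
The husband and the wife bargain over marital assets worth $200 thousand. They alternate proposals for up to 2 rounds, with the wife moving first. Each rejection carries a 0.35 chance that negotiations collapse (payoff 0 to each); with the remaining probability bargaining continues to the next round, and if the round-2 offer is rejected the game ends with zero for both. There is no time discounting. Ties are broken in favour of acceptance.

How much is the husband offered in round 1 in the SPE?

130

Round 2 (the husband proposes): the wife will accept anything ≥ 0, so the husband offers 0 and keeps 200.
Round 1 (the wife proposes): rejecting gives the husband an expected 0.65 × 200 = 130. The wife offers 130 and keeps 200 − 130 = 70.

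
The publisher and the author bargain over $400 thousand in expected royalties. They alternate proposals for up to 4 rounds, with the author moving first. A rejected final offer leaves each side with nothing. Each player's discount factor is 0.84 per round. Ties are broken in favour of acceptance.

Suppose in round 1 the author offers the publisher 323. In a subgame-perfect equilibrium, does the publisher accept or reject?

Work out the publisher's continuation value if the offer is rejected.
Round 4 (the publisher proposes): the author will accept anything ≥ 0, so the publisher offers 0 and keeps 400.
Round 3 (the author proposes): the publisher can get 400 next round, worth 0.84 × 400 = 336 now. The author offers 336 and keeps 400 − 336 = 64.
Round 2 (the publisher proposes): the author can get 64 next round, worth 0.84 × 64 = 53.76 now; the publisher offers that and keeps 346.24.
So by rejecting in round 1, the publisher gets 346.24 next round, worth 0.84 × 346.24 = 290.8416 now.
Offer 323 ≥ 290.8416, so the publisher accepts.

Accept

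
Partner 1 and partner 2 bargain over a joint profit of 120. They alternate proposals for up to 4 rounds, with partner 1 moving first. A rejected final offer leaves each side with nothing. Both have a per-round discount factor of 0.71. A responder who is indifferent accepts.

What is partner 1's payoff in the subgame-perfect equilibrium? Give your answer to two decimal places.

52.34

Round 4 (partner 2 proposes): partner 1 will accept anything ≥ 0, so partner 2 offers 0 and keeps 120.
Round 3 (partner 1 proposes): partner 2 can get 120 next round, worth 0.71 × 120 = 85.2 now; partner 1 offers that and keeps 34.8.
Round 2 (partner 2 proposes): partner 1 can get 34.8 next round, worth 0.71 × 34.8 = 24.708 now. Partner 2 offers 24.708 and keeps 120 − 24.708 = 95.292.
Round 1 (partner 1 proposes): partner 2 can get 95.292 next round, worth 0.71 × 95.292 = 67.65732 now, so partner 1 offers 67.65732, keeping 52.34268.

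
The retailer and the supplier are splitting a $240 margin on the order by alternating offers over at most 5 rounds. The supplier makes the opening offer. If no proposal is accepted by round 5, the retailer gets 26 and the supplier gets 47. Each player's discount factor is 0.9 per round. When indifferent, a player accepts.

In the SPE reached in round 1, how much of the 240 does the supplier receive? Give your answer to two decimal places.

183.85

Round 5 (the supplier proposes): the retailer gets 26 if talks fail, so the supplier offers 26 and keeps 214.
Round 4 (the retailer proposes): the supplier can get 214 next round, worth 0.9 × 214 = 192.6 now, so the retailer offers 192.6, keeping 47.4.
Round 3 (the supplier proposes): the retailer can get 47.4 next round, worth 0.9 × 47.4 = 42.66 now; the supplier offers that and keeps 197.34.
Round 2 (the retailer proposes): the supplier can get 197.34 next round, worth 0.9 × 197.34 = 177.606 now. The retailer offers 177.606 and keeps 240 − 177.606 = 62.394.
Round 1 (the supplier proposes): the retailer can get 62.394 next round, worth 0.9 × 62.394 = 56.1546 now, so the supplier offers 56.1546, keeping 183.8454.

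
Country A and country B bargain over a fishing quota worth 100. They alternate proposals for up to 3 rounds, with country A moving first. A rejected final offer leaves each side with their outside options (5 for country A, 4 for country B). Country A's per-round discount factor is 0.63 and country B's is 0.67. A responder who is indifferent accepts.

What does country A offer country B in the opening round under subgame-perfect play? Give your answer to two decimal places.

26.48

Work backward from the last round.
Round 3 (country A proposes): country B gets 4 if talks fail, so country A offers 4 and keeps 96.
Round 2 (country B proposes): country A can get 96 next round, worth 0.63 × 96 = 60.48 now. Country B offers 60.48 and keeps 100 − 60.48 = 39.52.
Round 1 (country A proposes): country B can get 39.52 next round, worth 0.67 × 39.52 = 26.4784 now; country A offers that and keeps 73.5216.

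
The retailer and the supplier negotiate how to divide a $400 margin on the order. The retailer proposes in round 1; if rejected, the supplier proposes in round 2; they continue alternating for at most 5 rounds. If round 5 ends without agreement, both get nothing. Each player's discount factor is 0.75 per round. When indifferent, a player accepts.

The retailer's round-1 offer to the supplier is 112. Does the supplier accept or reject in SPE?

Reject

Round 5 (the retailer proposes): the supplier will accept anything ≥ 0, so the retailer offers 0 and keeps 400.
Round 4 (the supplier proposes): the retailer can get 400 next round, worth 0.75 × 400 = 300 now. The supplier offers 300 and keeps 400 − 300 = 100.
Round 3 (the retailer proposes): the supplier can get 100 next round, worth 0.75 × 100 = 75 now. The retailer offers 75 and keeps 400 − 75 = 325.
Round 2 (the supplier proposes): the retailer can get 325 next round, worth 0.75 × 325 = 243.75 now. The supplier offers 243.75 and keeps 400 − 243.75 = 156.25.
So by rejecting in round 1, the supplier gets 156.25 next round, worth 0.75 × 156.25 = 117.1875 now.
Offer 112 < 117.1875, so the supplier rejects.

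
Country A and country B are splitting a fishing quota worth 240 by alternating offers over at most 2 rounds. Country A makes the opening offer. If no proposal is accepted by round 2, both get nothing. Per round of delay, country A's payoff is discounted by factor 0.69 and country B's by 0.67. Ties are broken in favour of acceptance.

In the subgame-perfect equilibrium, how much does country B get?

160.8

Round 2 (country B proposes): country A will accept anything ≥ 0, so country B offers 0 and keeps 240.
Round 1 (country A proposes): country B can get 240 next round, worth 0.67 × 240 = 160.8 now; country A offers that and keeps 79.2.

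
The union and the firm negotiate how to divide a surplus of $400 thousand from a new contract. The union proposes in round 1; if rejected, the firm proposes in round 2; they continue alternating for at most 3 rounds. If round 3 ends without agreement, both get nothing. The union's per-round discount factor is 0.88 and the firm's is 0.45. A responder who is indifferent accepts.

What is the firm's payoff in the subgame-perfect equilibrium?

Round 3 (the union proposes): rejection yields 0 for the firm; the union offers 0 and keeps 400.
Round 2 (the firm proposes): the union can get 400 next round, worth 0.88 × 400 = 352 now; the firm offers that and keeps 48.
Round 1 (the union proposes): the firm can get 48 next round, worth 0.45 × 48 = 21.6 now, so the union offers 21.6, keeping 378.4.

21.6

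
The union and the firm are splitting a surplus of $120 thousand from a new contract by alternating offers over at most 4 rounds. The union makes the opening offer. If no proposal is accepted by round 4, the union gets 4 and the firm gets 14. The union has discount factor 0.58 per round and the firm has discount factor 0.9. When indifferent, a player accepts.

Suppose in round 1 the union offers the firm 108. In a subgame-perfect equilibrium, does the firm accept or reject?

Round 4 (the firm proposes): the union gets 4 if talks fail, so the firm offers 4 and keeps 116.
Round 3 (the union proposes): the firm can get 116 next round, worth 0.9 × 116 = 104.4 now. The union offers 104.4 and keeps 120 − 104.4 = 15.6.
Round 2 (the firm proposes): the union can get 15.6 next round, worth 0.58 × 15.6 = 9.048 now; the firm offers that and keeps 110.952.
So by rejecting in round 1, the firm gets 110.952 next round, worth 0.9 × 110.952 = 99.8568 now.
Offer 108 ≥ 99.8568, so the firm accepts.

Accept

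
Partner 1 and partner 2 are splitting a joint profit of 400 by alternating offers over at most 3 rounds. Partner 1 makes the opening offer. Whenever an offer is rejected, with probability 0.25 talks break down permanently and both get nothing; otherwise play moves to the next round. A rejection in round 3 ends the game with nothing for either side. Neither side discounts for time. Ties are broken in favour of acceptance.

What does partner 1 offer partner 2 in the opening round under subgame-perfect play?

By backward induction:
Round 3 (partner 1 proposes): partner 2 will accept anything ≥ 0, so partner 1 offers 0 and keeps 400.
Round 2 (partner 2 proposes): rejecting gives partner 1 an expected 0.75 × 400 = 300. Partner 2 offers 300 and keeps 400 − 300 = 100.
Round 1 (partner 1 proposes): rejecting gives partner 2 an expected 0.75 × 100 = 75; partner 1 offers that and keeps 325.

75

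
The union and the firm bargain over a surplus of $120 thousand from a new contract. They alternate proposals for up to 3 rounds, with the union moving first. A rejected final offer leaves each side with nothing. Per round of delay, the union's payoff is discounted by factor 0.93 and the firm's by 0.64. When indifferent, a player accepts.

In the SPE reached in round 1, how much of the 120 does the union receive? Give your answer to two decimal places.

Round 3 (the union proposes): rejection yields 0 for the firm; the union offers 0 and keeps 120.
Round 2 (the firm proposes): the union can get 120 next round, worth 0.93 × 120 = 111.6 now. The firm offers 111.6 and keeps 120 − 111.6 = 8.4.
Round 1 (the union proposes): the firm can get 8.4 next round, worth 0.64 × 8.4 = 5.376 now, so the union offers 5.376, keeping 114.624.

114.62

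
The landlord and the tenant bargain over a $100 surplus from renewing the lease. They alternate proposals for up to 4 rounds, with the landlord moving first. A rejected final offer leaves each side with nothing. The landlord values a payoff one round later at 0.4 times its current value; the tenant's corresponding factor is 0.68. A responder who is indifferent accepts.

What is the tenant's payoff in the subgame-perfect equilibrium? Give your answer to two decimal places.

Round 4 (the tenant proposes): the landlord will accept anything ≥ 0, so the tenant offers 0 and keeps 100.
Round 3 (the landlord proposes): the tenant can get 100 next round, worth 0.68 × 100 = 68 now, so the landlord offers 68, keeping 32.
Round 2 (the tenant proposes): the landlord can get 32 next round, worth 0.4 × 32 = 12.8 now, so the tenant offers 12.8, keeping 87.2.
Round 1 (the landlord proposes): the tenant can get 87.2 next round, worth 0.68 × 87.2 = 59.296 now; the landlord offers that and keeps 40.704.

59.30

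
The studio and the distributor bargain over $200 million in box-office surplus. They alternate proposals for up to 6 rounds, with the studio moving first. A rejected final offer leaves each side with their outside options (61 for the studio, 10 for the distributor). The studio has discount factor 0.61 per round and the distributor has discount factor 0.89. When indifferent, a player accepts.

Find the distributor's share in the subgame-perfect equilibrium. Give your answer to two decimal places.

143.57

Round 6 (the distributor proposes): the studio gets 61 if talks fail, so the distributor offers 61 and keeps 139.
Round 5 (the studio proposes): the distributor can get 139 next round, worth 0.89 × 139 = 123.71 now; the studio offers that and keeps 76.29.
Round 4 (the distributor proposes): the studio can get 76.29 next round, worth 0.61 × 76.29 = 46.5369 now; the distributor offers that and keeps 153.4631.
Round 3 (the studio proposes): the distributor can get 153.4631 next round, worth 0.89 × 153.4631 = 136.582159 now; the studio offers that and keeps 63.417841.
Round 2 (the distributor proposes): the studio can get 63.417841 next round, worth 0.61 × 63.417841 = 38.68488301 now. The distributor offers 38.68488301 and keeps 200 − 38.68488301 = 161.31511699.
Round 1 (the studio proposes): the distributor can get 161.31511699 next round, worth 0.89 × 161.31511699 = 143.5704541211 now. The studio offers 143.5704541211 and keeps 200 − 143.5704541211 = 56.4295458789.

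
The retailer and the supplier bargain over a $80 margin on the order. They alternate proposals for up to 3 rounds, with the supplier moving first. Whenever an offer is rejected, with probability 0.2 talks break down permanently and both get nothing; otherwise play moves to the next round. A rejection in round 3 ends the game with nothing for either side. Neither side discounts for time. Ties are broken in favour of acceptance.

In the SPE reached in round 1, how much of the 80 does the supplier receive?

67.2

Round 3 (the supplier proposes): rejection yields 0 for the retailer; the supplier offers 0 and keeps 80.
Round 2 (the retailer proposes): rejecting gives the supplier an expected 0.8 × 80 = 64. The retailer offers 64 and keeps 80 − 64 = 16.
Round 1 (the supplier proposes): rejecting gives the retailer an expected 0.8 × 16 = 12.8, so the supplier offers 12.8, keeping 67.2.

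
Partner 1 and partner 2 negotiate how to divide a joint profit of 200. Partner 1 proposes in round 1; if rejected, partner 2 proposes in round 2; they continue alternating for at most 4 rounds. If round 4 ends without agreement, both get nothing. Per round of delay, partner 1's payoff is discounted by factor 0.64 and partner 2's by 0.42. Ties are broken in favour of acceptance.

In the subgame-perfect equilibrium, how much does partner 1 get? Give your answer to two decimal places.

147.18

Work backward from the last round.
Round 4 (partner 2 proposes): partner 1 will accept anything ≥ 0, so partner 2 offers 0 and keeps 200.
Round 3 (partner 1 proposes): partner 2 can get 200 next round, worth 0.42 × 200 = 84 now; partner 1 offers that and keeps 116.
Round 2 (partner 2 proposes): partner 1 can get 116 next round, worth 0.64 × 116 = 74.24 now; partner 2 offers that and keeps 125.76.
Round 1 (partner 1 proposes): partner 2 can get 125.76 next round, worth 0.42 × 125.76 = 52.8192 now. Partner 1 offers 52.8192 and keeps 200 − 52.8192 = 147.1808.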